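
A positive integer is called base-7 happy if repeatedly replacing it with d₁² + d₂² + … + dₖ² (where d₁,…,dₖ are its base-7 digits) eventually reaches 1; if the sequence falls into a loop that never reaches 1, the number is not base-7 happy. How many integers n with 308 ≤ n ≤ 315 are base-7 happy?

308: 308 → 40 → 50 → 2 → 4 → 16 → 8 → 2  (repeats 2)
309: 309 → 41 → 61 → 27 → 45 → 45  (repeats 45)
310: 310 → 44 → 40 → 50 → 2 → 4 → 16 → 8 → 2  (repeats 2)
311: 311 → 49 → 1  (reaches 1)
312: 312 → 56 → 2 → 4 → 16 → 8 → 2  (repeats 2)
313: 313 → 65 → 9 → 5 → 25 → 25  (repeats 25)
314: 314 → 76 → 46 → 52 → 10 → 10  (repeats 10)
315: 315 → 45 → 45  (repeats 45)
base-7 happy: 311

1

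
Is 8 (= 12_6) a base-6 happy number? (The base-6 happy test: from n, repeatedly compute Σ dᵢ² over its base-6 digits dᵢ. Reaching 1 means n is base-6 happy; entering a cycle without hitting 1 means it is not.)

not base-6 happy

8 = (1,2)_6 → 1² + 2² = 5
5 = (5)_6 → 5² = 25
25 = (4,1)_6 → 4² + 1² = 17
17 = (2,5)_6 → 2² + 5² = 29
29 = (4,5)_6 → 4² + 5² = 41
41 = (1,0,5)_6 → 1² + 0² + 5² = 26
26 = (4,2)_6 → 4² + 2² = 20
20 = (3,2)_6 → 3² + 2² = 13
13 = (2,1)_6 → 2² + 1² = 5  — 5 already seen; the sequence cycles without reaching 1.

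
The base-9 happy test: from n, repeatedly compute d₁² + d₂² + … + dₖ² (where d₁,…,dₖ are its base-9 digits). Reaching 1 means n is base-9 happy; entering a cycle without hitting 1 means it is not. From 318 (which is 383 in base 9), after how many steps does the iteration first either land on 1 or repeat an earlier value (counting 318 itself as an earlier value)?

318 = (3,8,3)_9 → 3² + 8² + 3² = 9 + 64 + 9 = 82
82 = (1,0,1)_9 → 1² + 0² + 1² = 1 + 0 + 1 = 2
2 = (2)_9 → 2² = 4
4 = (4)_9 → 4² = 16
16 = (1,7)_9 → 1² + 7² = 1 + 49 = 50
50 = (5,5)_9 → 5² + 5² = 25 + 25 = 50  — 50 repeats.
That took 6 steps.

6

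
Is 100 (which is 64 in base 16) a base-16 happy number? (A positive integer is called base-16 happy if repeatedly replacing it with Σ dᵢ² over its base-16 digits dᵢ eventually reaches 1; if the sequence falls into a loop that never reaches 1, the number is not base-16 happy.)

not base-16 happy

100 = (6,4)_16 → 6² + 4² = 36 + 16 = 52
52 = (3,4)_16 → 3² + 4² = 9 + 16 = 25
25 = (1,9)_16 → 1² + 9² = 1 + 81 = 82
82 = (5,2)_16 → 5² + 2² = 25 + 4 = 29
29 = (1,13)_16 → 1² + 13² = 1 + 169 = 170
170 = (10,10)_16 → 10² + 10² = 100 + 100 = 200
200 = (12,8)_16 → 12² + 8² = 144 + 64 = 208
208 = (13,0)_16 → 13² + 0² = 169 + 0 = 169
169 = (10,9)_16 → 10² + 9² = 100 + 81 = 181
181 = (11,5)_16 → 11² + 5² = 121 + 25 = 146
146 = (9,2)_16 → 9² + 2² = 81 + 4 = 85
85 = (5,5)_16 → 5² + 5² = 25 + 25 = 50
50 = (3,2)_16 → 3² + 2² = 9 + 4 = 13
13 = (13)_16 → 13² = 169  — 169 already seen; the sequence cycles without reaching 1.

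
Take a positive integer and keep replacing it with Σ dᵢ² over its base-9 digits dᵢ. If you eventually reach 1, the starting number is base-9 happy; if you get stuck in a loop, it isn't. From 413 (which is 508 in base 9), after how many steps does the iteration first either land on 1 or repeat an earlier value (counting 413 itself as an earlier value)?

4

413 = (5,0,8)_9 → 5² + 0² + 8² = 25 + 0 + 64 = 89
89 = (1,0,8)_9 → 1² + 0² + 8² = 1 + 0 + 64 = 65
65 = (7,2)_9 → 7² + 2² = 49 + 4 = 53
53 = (5,8)_9 → 5² + 8² = 25 + 64 = 89  — 89 repeats.
That took 4 steps.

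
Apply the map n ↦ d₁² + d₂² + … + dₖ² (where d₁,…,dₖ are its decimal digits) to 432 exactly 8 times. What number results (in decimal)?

432 → 4² + 3² + 2² = 29
29 → 2² + 9² = 85
85 → 8² + 5² = 89
89 → 8² + 9² = 145
145 → 1² + 4² + 5² = 42
42 → 4² + 2² = 20
20 → 2² + 0² = 4
4 → 4² = 16

16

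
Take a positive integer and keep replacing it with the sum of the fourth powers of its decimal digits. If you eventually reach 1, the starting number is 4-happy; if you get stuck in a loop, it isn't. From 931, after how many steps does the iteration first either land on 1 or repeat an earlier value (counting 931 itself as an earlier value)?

931 → 9⁴ + 3⁴ + 1⁴ = 6643
6643 → 6⁴ + 6⁴ + 4⁴ + 3⁴ = 2929
2929 → 2⁴ + 9⁴ + 2⁴ + 9⁴ = 13154
13154 → 1⁴ + 3⁴ + 1⁴ + 5⁴ + 4⁴ = 964
964 → 9⁴ + 6⁴ + 4⁴ = 8113
8113 → 8⁴ + 1⁴ + 1⁴ + 3⁴ = 4179
4179 → 4⁴ + 1⁴ + 7⁴ + 9⁴ = 9219
9219 → 9⁴ + 2⁴ + 1⁴ + 9⁴ = 13139
13139 → 1⁴ + 3⁴ + 1⁴ + 3⁴ + 9⁴ = 6725
6725 → 6⁴ + 7⁴ + 2⁴ + 5⁴ = 4338
4338 → 4⁴ + 3⁴ + 3⁴ + 8⁴ = 4514
4514 → 4⁴ + 5⁴ + 1⁴ + 4⁴ = 1138
1138 → 1⁴ + 1⁴ + 3⁴ + 8⁴ = 4179  — 4179 repeats.
That took 13 steps.

13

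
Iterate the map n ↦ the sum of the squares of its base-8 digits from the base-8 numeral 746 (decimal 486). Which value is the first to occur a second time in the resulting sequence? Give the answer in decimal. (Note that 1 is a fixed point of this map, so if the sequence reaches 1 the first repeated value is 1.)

20

486 = (7,4,6)_8 → 101
101 = (1,4,5)_8 → 42
42 = (5,2)_8 → 29
29 = (3,5)_8 → 34
34 = (4,2)_8 → 20
20 = (2,4)_8 → 20  — 20 already appeared earlier.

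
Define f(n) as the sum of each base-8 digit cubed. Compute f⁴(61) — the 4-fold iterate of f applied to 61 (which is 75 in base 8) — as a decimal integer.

61 = (7,5)_8 → 7³ + 5³ = 468
468 = (7,2,4)_8 → 7³ + 2³ + 4³ = 415
415 = (6,3,7)_8 → 6³ + 3³ + 7³ = 586
586 = (1,1,1,2)_8 → 1³ + 1³ + 1³ + 2³ = 11

11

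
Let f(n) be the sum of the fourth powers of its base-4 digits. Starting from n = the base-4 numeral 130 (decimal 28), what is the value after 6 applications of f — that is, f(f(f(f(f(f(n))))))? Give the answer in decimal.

1

28 = (1,3,0)_4 → 1⁴ + 3⁴ + 0⁴ = 82
82 = (1,1,0,2)_4 → 1⁴ + 1⁴ + 0⁴ + 2⁴ = 18
18 = (1,0,2)_4 → 1⁴ + 0⁴ + 2⁴ = 17
17 = (1,0,1)_4 → 1⁴ + 0⁴ + 1⁴ = 2
2 = (2)_4 → 2⁴ = 16
16 = (1,0,0)_4 → 1⁴ + 0⁴ + 0⁴ = 1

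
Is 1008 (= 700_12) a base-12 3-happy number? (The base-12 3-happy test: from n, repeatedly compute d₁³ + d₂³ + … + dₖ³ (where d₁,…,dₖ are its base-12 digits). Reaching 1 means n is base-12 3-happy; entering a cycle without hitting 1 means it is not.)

not base-12 3-happy

1008 = (7,0,0)_12 → 7³ + 0³ + 0³ = 343
343 = (2,4,7)_12 → 2³ + 4³ + 7³ = 415
415 = (2,10,7)_12 → 2³ + 10³ + 7³ = 1351
1351 = (9,4,7)_12 → 9³ + 4³ + 7³ = 1136
1136 = (7,10,8)_12 → 7³ + 10³ + 8³ = 1855
1855 = (1,0,10,7)_12 → 1³ + 0³ + 10³ + 7³ = 1344
1344 = (9,4,0)_12 → 9³ + 4³ + 0³ = 793
793 = (5,6,1)_12 → 5³ + 6³ + 1³ = 342
342 = (2,4,6)_12 → 2³ + 4³ + 6³ = 288
288 = (2,0,0)_12 → 2³ + 0³ + 0³ = 8
8 = (8)_12 → 8³ = 512
512 = (3,6,8)_12 → 3³ + 6³ + 8³ = 755
755 = (5,2,11)_12 → 5³ + 2³ + 11³ = 1464
1464 = (10,2,0)_12 → 10³ + 2³ + 0³ = 1008  — 1008 already seen; the sequence cycles without reaching 1.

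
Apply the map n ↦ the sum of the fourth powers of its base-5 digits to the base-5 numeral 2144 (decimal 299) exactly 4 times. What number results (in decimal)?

353

299 = (2,1,4,4)_5 → 2⁴ + 1⁴ + 4⁴ + 4⁴ = 529
529 = (4,1,0,4)_5 → 4⁴ + 1⁴ + 0⁴ + 4⁴ = 513
513 = (4,0,2,3)_5 → 4⁴ + 0⁴ + 2⁴ + 3⁴ = 353
353 = (2,4,0,3)_5 → 2⁴ + 4⁴ + 0⁴ + 3⁴ = 353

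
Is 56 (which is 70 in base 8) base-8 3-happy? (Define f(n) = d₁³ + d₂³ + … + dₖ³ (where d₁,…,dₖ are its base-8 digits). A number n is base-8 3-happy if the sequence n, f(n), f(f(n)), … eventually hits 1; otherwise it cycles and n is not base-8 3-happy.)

not base-8 3-happy

56 = (7,0)_8 → 7³ + 0³ = 343
343 = (5,2,7)_8 → 5³ + 2³ + 7³ = 476
476 = (7,3,4)_8 → 7³ + 3³ + 4³ = 434
434 = (6,6,2)_8 → 6³ + 6³ + 2³ = 440
440 = (6,7,0)_8 → 6³ + 7³ + 0³ = 559
559 = (1,0,5,7)_8 → 1³ + 0³ + 5³ + 7³ = 469
469 = (7,2,5)_8 → 7³ + 2³ + 5³ = 476  — 476 already seen; the sequence cycles without reaching 1.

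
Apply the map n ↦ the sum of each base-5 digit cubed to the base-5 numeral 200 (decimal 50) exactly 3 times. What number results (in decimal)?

28

50 = (2,0,0)_5 → 2³ + 0³ + 0³ = 8 + 0 + 0 = 8
8 = (1,3)_5 → 1³ + 3³ = 1 + 27 = 28
28 = (1,0,3)_5 → 1³ + 0³ + 3³ = 1 + 0 + 27 = 28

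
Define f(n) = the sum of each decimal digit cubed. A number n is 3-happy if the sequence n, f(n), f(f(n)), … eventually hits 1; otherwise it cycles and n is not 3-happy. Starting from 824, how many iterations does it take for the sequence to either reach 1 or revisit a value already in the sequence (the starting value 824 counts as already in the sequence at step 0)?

11

824 → 8³ + 2³ + 4³ = 512 + 8 + 64 = 584
584 → 5³ + 8³ + 4³ = 125 + 512 + 64 = 701
701 → 7³ + 0³ + 1³ = 343 + 0 + 1 = 344
344 → 3³ + 4³ + 4³ = 27 + 64 + 64 = 155
155 → 1³ + 5³ + 5³ = 1 + 125 + 125 = 251
251 → 2³ + 5³ + 1³ = 8 + 125 + 1 = 134
134 → 1³ + 3³ + 4³ = 1 + 27 + 64 = 92
92 → 9³ + 2³ = 729 + 8 = 737
737 → 7³ + 3³ + 7³ = 343 + 27 + 343 = 713
713 → 7³ + 1³ + 3³ = 343 + 1 + 27 = 371
371 → 3³ + 7³ + 1³ = 27 + 343 + 1 = 371  — 371 repeats.
That took 11 steps.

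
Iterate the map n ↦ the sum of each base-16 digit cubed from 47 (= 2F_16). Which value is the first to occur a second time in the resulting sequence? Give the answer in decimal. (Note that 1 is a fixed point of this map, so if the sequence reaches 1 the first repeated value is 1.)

2729

47 = (2,15)_16 → 2³ + 15³ = 3383
3383 = (13,3,7)_16 → 13³ + 3³ + 7³ = 2567
2567 = (10,0,7)_16 → 10³ + 0³ + 7³ = 1343
1343 = (5,3,15)_16 → 5³ + 3³ + 15³ = 3527
3527 = (13,12,7)_16 → 13³ + 12³ + 7³ = 4268
4268 = (1,0,10,12)_16 → 1³ + 0³ + 10³ + 12³ = 2729
2729 = (10,10,9)_16 → 10³ + 10³ + 9³ = 2729  — 2729 already appeared earlier.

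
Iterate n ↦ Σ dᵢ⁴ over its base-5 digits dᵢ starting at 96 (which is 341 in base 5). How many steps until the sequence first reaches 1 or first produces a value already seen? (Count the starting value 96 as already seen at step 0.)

5

96 = (3,4,1)_5 → 338
338 = (2,3,2,3)_5 → 194
194 = (1,2,3,4)_5 → 354
354 = (2,4,0,4)_5 → 528
528 = (4,1,0,3)_5 → 338  — 338 repeats.
That took 5 steps.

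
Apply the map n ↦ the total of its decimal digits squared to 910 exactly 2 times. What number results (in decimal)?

68

910 → 9² + 1² + 0² = 81 + 1 + 0 = 82
82 → 8² + 2² = 64 + 4 = 68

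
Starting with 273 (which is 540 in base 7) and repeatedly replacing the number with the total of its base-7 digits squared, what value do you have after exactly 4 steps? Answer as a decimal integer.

273 = (5,4,0)_7 → 5² + 4² + 0² = 25 + 16 + 0 = 41
41 = (5,6)_7 → 5² + 6² = 25 + 36 = 61
61 = (1,1,5)_7 → 1² + 1² + 5² = 1 + 1 + 25 = 27
27 = (3,6)_7 → 3² + 6² = 9 + 36 = 45

45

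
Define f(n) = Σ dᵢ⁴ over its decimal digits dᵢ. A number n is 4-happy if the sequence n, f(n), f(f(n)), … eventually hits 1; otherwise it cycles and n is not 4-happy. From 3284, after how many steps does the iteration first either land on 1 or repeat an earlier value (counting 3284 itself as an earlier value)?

8

3284 → 3⁴ + 2⁴ + 8⁴ + 4⁴ = 4449
4449 → 4⁴ + 4⁴ + 4⁴ + 9⁴ = 7329
7329 → 7⁴ + 3⁴ + 2⁴ + 9⁴ = 9059
9059 → 9⁴ + 0⁴ + 5⁴ + 9⁴ = 13747
13747 → 1⁴ + 3⁴ + 7⁴ + 4⁴ + 7⁴ = 5140
5140 → 5⁴ + 1⁴ + 4⁴ + 0⁴ = 882
882 → 8⁴ + 8⁴ + 2⁴ = 8208
8208 → 8⁴ + 2⁴ + 0⁴ + 8⁴ = 8208  — 8208 repeats.
That took 8 steps.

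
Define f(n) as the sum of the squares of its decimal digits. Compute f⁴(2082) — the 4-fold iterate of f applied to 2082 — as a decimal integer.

2082 → 72
72 → 53
53 → 34
34 → 25

25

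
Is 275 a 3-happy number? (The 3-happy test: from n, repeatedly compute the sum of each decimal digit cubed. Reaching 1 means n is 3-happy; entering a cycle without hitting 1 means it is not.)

not 3-happy

275 → 2³ + 7³ + 5³ = 8 + 343 + 125 = 476
476 → 4³ + 7³ + 6³ = 64 + 343 + 216 = 623
623 → 6³ + 2³ + 3³ = 216 + 8 + 27 = 251
251 → 2³ + 5³ + 1³ = 8 + 125 + 1 = 134
134 → 1³ + 3³ + 4³ = 1 + 27 + 64 = 92
92 → 9³ + 2³ = 729 + 8 = 737
737 → 7³ + 3³ + 7³ = 343 + 27 + 343 = 713
713 → 7³ + 1³ + 3³ = 343 + 1 + 27 = 371
371 → 3³ + 7³ + 1³ = 27 + 343 + 1 = 371  — 371 already seen; the sequence cycles without reaching 1.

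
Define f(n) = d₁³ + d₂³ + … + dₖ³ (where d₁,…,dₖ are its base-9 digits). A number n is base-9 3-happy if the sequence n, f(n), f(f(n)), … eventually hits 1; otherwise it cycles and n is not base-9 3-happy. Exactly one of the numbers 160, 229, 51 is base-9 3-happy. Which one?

51

160: 160 → 856 → 128 → 134 → 638 → 1198 → 470 → 476 → 980 → 540 → 432 → 152 → 856  — repeats 856 (not base-9 3-happy)
229: 229 → 415 → 127 → 127  — repeats 127 (not base-9 3-happy)
51: 51 → 341 → 577 → 345 → 99 → 9 → 1  — reaches 1 (base-9 3-happy)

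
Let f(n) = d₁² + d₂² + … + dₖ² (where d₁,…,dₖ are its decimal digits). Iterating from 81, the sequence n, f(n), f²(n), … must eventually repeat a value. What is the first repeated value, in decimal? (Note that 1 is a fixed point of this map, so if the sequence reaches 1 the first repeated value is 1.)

37

81 → 8² + 1² = 65
65 → 6² + 5² = 61
61 → 6² + 1² = 37
37 → 3² + 7² = 58
58 → 5² + 8² = 89
89 → 8² + 9² = 145
145 → 1² + 4² + 5² = 42
42 → 4² + 2² = 20
20 → 2² + 0² = 4
4 → 4² = 16
16 → 1² + 6² = 37  — 37 already appeared earlier.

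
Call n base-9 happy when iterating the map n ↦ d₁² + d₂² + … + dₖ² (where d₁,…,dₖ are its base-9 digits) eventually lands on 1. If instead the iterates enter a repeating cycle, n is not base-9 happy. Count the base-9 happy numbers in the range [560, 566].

560: 560 → 104 → 30 → 18 → 4 → 16 → 50 → 50  — not base-9 happy
561: 561 → 109 → 11 → 5 → 25 → 53 → 89 → 65 → 53  — not base-9 happy
562: 562 → 116 → 74 → 68 → 74  — not base-9 happy
563: 563 → 125 → 81 → 1  — base-9 happy
564: 564 → 136 → 38 → 20 → 8 → 64 → 50 → 50  — not base-9 happy
565: 565 → 149 → 75 → 73 → 65 → 53 → 89 → 65  — not base-9 happy
566: 566 → 164 → 8 → 64 → 50 → 50  — not base-9 happy
base-9 happy: 563

1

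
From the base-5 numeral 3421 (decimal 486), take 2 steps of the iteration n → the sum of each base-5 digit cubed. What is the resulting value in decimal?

64

486 = (3,4,2,1)_5 → 3³ + 4³ + 2³ + 1³ = 100
100 = (4,0,0)_5 → 4³ + 0³ + 0³ = 64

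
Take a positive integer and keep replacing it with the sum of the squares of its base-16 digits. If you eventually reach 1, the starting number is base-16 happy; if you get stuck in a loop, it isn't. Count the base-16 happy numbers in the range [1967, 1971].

1967: 1967 → 374 → 86 → 61 → 178 → 125 → 218 → 269 → 170 → 200 → 208 → 169 → 181 → 146 → 85 → 50 → 13 → 169  (repeats 169)
1968: 1968 → 170 → 200 → 208 → 169 → 181 → 146 → 85 → 50 → 13 → 169  (repeats 169)
1969: 1969 → 171 → 221 → 338 → 30 → 197 → 169 → 181 → 146 → 85 → 50 → 13 → 169  (repeats 169)
1970: 1970 → 174 → 296 → 69 → 41 → 85 → 50 → 13 → 169 → 181 → 146 → 85  (repeats 85)
1971: 1971 → 179 → 130 → 68 → 32 → 4 → 16 → 1  (reaches 1)
base-16 happy: 1971

1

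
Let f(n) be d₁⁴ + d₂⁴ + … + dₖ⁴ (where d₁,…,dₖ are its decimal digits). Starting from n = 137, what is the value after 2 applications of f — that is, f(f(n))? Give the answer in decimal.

4449

137 → 1⁴ + 3⁴ + 7⁴ = 2483
2483 → 2⁴ + 4⁴ + 8⁴ + 3⁴ = 4449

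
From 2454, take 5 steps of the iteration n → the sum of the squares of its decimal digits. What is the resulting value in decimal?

145

2454 → 2² + 4² + 5² + 4² = 61
61 → 6² + 1² = 37
37 → 3² + 7² = 58
58 → 5² + 8² = 89
89 → 8² + 9² = 145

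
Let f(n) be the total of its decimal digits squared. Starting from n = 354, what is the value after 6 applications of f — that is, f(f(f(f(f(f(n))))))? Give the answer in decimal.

354 → 3² + 5² + 4² = 50
50 → 5² + 0² = 25
25 → 2² + 5² = 29
29 → 2² + 9² = 85
85 → 8² + 5² = 89
89 → 8² + 9² = 145

145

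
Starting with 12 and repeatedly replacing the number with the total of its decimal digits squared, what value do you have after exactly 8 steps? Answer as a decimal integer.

12 → 1² + 2² = 1 + 4 = 5
5 → 5² = 25
25 → 2² + 5² = 4 + 25 = 29
29 → 2² + 9² = 4 + 81 = 85
85 → 8² + 5² = 64 + 25 = 89
89 → 8² + 9² = 64 + 81 = 145
145 → 1² + 4² + 5² = 1 + 16 + 25 = 42
42 → 4² + 2² = 16 + 4 = 20

20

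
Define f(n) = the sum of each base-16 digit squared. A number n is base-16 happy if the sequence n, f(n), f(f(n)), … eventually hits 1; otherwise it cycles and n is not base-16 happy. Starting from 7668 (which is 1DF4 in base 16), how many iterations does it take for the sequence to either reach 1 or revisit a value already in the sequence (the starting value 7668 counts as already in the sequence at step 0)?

15

7668 = (1,13,15,4)_16 → 411
411 = (1,9,11)_16 → 203
203 = (12,11)_16 → 265
265 = (1,0,9)_16 → 82
82 = (5,2)_16 → 29
29 = (1,13)_16 → 170
170 = (10,10)_16 → 200
200 = (12,8)_16 → 208
208 = (13,0)_16 → 169
169 = (10,9)_16 → 181
181 = (11,5)_16 → 146
146 = (9,2)_16 → 85
85 = (5,5)_16 → 50
50 = (3,2)_16 → 13
13 = (13)_16 → 169  — 169 repeats.
That took 15 steps.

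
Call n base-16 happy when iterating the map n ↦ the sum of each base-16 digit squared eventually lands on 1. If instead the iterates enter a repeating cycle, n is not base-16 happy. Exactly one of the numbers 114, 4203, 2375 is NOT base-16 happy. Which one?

2375

114: 114 → 53 → 34 → 8 → 64 → 16 → 1  — reaches 1 (base-16 happy)
4203: 4203 → 158 → 277 → 27 → 122 → 149 → 106 → 136 → 128 → 64 → 16 → 1  — reaches 1 (base-16 happy)
2375: 2375 → 146 → 85 → 50 → 13 → 169 → 181 → 146  — repeats 146 (not base-16 happy)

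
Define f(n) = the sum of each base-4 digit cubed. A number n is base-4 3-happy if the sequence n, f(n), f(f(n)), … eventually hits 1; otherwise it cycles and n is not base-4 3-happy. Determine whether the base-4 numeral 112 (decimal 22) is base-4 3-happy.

base-4 3-happy

22 = (1,1,2)_4 → 10
10 = (2,2)_4 → 16
16 = (1,0,0)_4 → 1  — reached 1.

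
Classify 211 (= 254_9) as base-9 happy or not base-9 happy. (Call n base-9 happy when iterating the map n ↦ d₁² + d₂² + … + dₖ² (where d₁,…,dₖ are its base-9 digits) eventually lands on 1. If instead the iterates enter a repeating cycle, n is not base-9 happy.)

not base-9 happy

211 = (2,5,4)_9 → 2² + 5² + 4² = 45
45 = (5,0)_9 → 5² + 0² = 25
25 = (2,7)_9 → 2² + 7² = 53
53 = (5,8)_9 → 5² + 8² = 89
89 = (1,0,8)_9 → 1² + 0² + 8² = 65
65 = (7,2)_9 → 7² + 2² = 53  — 53 already seen; the sequence cycles without reaching 1.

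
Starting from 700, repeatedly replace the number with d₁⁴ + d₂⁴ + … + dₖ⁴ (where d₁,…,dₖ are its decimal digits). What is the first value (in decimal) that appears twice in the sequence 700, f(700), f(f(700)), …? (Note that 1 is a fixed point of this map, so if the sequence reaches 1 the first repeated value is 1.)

13139

700 → 2401
2401 → 273
273 → 2498
2498 → 10929
10929 → 13139
13139 → 6725
6725 → 4338
4338 → 4514
4514 → 1138
1138 → 4179
4179 → 9219
9219 → 13139  — 13139 already appeared earlier.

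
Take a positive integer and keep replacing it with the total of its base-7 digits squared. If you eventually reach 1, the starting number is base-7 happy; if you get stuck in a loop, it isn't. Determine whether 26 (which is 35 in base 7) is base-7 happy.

not base-7 happy

26 = (3,5)_7 → 3² + 5² = 9 + 25 = 34
34 = (4,6)_7 → 4² + 6² = 16 + 36 = 52
52 = (1,0,3)_7 → 1² + 0² + 3² = 1 + 0 + 9 = 10
10 = (1,3)_7 → 1² + 3² = 1 + 9 = 10  — 10 already seen; the sequence cycles without reaching 1.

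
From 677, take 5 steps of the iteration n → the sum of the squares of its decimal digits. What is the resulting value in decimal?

677 → 6² + 7² + 7² = 36 + 49 + 49 = 134
134 → 1² + 3² + 4² = 1 + 9 + 16 = 26
26 → 2² + 6² = 4 + 36 = 40
40 → 4² + 0² = 16 + 0 = 16
16 → 1² + 6² = 1 + 36 = 37

37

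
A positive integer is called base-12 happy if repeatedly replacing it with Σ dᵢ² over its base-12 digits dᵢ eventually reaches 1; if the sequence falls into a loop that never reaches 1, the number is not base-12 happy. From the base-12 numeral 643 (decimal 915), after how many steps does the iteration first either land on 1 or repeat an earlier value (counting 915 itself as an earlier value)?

11

915 = (6,4,3)_12 → 6² + 4² + 3² = 61
61 = (5,1)_12 → 5² + 1² = 26
26 = (2,2)_12 → 2² + 2² = 8
8 = (8)_12 → 8² = 64
64 = (5,4)_12 → 5² + 4² = 41
41 = (3,5)_12 → 3² + 5² = 34
34 = (2,10)_12 → 2² + 10² = 104
104 = (8,8)_12 → 8² + 8² = 128
128 = (10,8)_12 → 10² + 8² = 164
164 = (1,1,8)_12 → 1² + 1² + 8² = 66
66 = (5,6)_12 → 5² + 6² = 61  — 61 repeats.
That took 11 steps.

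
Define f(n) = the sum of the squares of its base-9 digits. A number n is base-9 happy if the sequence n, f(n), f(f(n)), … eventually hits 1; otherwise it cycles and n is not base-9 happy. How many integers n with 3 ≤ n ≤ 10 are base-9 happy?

2

3: 3 → 9 → 1  (reaches 1)
4: 4 → 16 → 50 → 50  (repeats 50)
5: 5 → 25 → 53 → 89 → 65 → 53  (repeats 53)
6: 6 → 36 → 16 → 50 → 50  (repeats 50)
7: 7 → 49 → 41 → 41  (repeats 41)
8: 8 → 64 → 50 → 50  (repeats 50)
9: 9 → 1  (reaches 1)
10: 10 → 2 → 4 → 16 → 50 → 50  (repeats 50)
base-9 happy: 3, 9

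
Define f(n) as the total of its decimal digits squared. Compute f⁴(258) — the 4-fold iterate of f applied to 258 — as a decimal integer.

65

258 → 2² + 5² + 8² = 93
93 → 9² + 3² = 90
90 → 9² + 0² = 81
81 → 8² + 1² = 65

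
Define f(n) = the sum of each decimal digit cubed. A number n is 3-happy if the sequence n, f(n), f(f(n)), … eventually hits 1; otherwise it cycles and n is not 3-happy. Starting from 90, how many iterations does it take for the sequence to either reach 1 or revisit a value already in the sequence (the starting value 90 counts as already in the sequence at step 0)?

90 → 729
729 → 1080
1080 → 513
513 → 153
153 → 153  — 153 repeats.
That took 5 steps.

5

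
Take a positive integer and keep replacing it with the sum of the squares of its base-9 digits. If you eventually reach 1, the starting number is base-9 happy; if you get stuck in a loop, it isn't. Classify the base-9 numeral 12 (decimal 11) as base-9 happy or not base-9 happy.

not base-9 happy

11 = (1,2)_9 → 5
5 = (5)_9 → 25
25 = (2,7)_9 → 53
53 = (5,8)_9 → 89
89 = (1,0,8)_9 → 65
65 = (7,2)_9 → 53  — 53 already seen; the sequence cycles without reaching 1.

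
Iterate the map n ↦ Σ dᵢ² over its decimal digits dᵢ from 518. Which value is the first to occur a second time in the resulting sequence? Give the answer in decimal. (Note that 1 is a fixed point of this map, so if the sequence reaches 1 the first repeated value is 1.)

37

518 → 5² + 1² + 8² = 25 + 1 + 64 = 90
90 → 9² + 0² = 81 + 0 = 81
81 → 8² + 1² = 64 + 1 = 65
65 → 6² + 5² = 36 + 25 = 61
61 → 6² + 1² = 36 + 1 = 37
37 → 3² + 7² = 9 + 49 = 58
58 → 5² + 8² = 25 + 64 = 89
89 → 8² + 9² = 64 + 81 = 145
145 → 1² + 4² + 5² = 1 + 16 + 25 = 42
42 → 4² + 2² = 16 + 4 = 20
20 → 2² + 0² = 4 + 0 = 4
4 → 4² = 16
16 → 1² + 6² = 1 + 36 = 37  — 37 already appeared earlier.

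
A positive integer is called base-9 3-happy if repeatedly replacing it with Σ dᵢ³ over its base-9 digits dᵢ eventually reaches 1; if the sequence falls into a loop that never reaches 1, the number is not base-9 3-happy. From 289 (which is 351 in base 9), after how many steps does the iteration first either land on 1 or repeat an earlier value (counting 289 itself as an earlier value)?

5

289 = (3,5,1)_9 → 3³ + 5³ + 1³ = 27 + 125 + 1 = 153
153 = (1,8,0)_9 → 1³ + 8³ + 0³ = 1 + 512 + 0 = 513
513 = (6,3,0)_9 → 6³ + 3³ + 0³ = 216 + 27 + 0 = 243
243 = (3,0,0)_9 → 3³ + 0³ + 0³ = 27 + 0 + 0 = 27
27 = (3,0)_9 → 3³ + 0³ = 27 + 0 = 27  — 27 repeats.
That took 5 steps.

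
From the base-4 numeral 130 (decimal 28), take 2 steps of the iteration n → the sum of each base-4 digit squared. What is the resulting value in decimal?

8

28 = (1,3,0)_4 → 1² + 3² + 0² = 1 + 9 + 0 = 10
10 = (2,2)_4 → 2² + 2² = 4 + 4 = 8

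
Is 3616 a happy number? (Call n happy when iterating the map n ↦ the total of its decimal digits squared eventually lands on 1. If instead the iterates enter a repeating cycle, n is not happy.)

3616 → 3² + 6² + 1² + 6² = 9 + 36 + 1 + 36 = 82
82 → 8² + 2² = 64 + 4 = 68
68 → 6² + 8² = 36 + 64 = 100
100 → 1² + 0² + 0² = 1 + 0 + 0 = 1  — reached 1.

happy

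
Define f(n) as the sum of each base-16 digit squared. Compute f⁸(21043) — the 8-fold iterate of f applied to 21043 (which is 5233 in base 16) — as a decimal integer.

181

21043 = (5,2,3,3)_16 → 5² + 2² + 3² + 3² = 25 + 4 + 9 + 9 = 47
47 = (2,15)_16 → 2² + 15² = 4 + 225 = 229
229 = (14,5)_16 → 14² + 5² = 196 + 25 = 221
221 = (13,13)_16 → 13² + 13² = 169 + 169 = 338
338 = (1,5,2)_16 → 1² + 5² + 2² = 1 + 25 + 4 = 30
30 = (1,14)_16 → 1² + 14² = 1 + 196 = 197
197 = (12,5)_16 → 12² + 5² = 144 + 25 = 169
169 = (10,9)_16 → 10² + 9² = 100 + 81 = 181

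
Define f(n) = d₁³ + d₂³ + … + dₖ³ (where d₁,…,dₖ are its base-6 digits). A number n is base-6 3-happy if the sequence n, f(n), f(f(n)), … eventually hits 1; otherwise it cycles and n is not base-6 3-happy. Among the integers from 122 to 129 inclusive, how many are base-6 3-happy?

3

122: 122 → 43 → 3 → 27 → 91 → 36 → 1  (reaches 1)
123: 123 → 62 → 73 → 9 → 28 → 128 → 62  (repeats 62)
124: 124 → 99 → 99  (repeats 99)
125: 125 → 160 → 136 → 155 → 190 → 190  (repeats 190)
126: 126 → 54 → 28 → 128 → 62 → 73 → 9 → 28  (repeats 28)
127: 127 → 55 → 29 → 189 → 153 → 92 → 43 → 3 → 27 → 91 → 36 → 1  (reaches 1)
128: 128 → 62 → 73 → 9 → 28 → 128  (repeats 128)
129: 129 → 81 → 36 → 1  (reaches 1)
base-6 3-happy: 122, 127, 129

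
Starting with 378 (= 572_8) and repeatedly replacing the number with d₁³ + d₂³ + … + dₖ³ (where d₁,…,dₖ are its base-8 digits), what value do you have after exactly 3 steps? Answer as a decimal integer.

440

378 = (5,7,2)_8 → 476
476 = (7,3,4)_8 → 434
434 = (6,6,2)_8 → 440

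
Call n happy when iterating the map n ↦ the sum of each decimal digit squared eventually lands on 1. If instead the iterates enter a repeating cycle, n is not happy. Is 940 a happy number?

happy

940 → 9² + 4² + 0² = 81 + 16 + 0 = 97
97 → 9² + 7² = 81 + 49 = 130
130 → 1² + 3² + 0² = 1 + 9 + 0 = 10
10 → 1² + 0² = 1 + 0 = 1  — reached 1.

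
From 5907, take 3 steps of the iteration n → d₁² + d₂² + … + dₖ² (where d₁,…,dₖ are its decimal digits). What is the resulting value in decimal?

5907 → 5² + 9² + 0² + 7² = 155
155 → 1² + 5² + 5² = 51
51 → 5² + 1² = 26

26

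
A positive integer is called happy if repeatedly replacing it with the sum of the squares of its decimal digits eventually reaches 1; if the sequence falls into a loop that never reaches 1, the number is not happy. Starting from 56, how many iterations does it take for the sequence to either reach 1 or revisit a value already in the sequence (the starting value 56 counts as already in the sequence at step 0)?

10

56 → 5² + 6² = 61
61 → 6² + 1² = 37
37 → 3² + 7² = 58
58 → 5² + 8² = 89
89 → 8² + 9² = 145
145 → 1² + 4² + 5² = 42
42 → 4² + 2² = 20
20 → 2² + 0² = 4
4 → 4² = 16
16 → 1² + 6² = 37  — 37 repeats.
That took 10 steps.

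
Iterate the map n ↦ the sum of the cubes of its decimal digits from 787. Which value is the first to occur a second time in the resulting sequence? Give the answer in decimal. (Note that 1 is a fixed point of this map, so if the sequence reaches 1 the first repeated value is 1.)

1

787 → 7³ + 8³ + 7³ = 1198
1198 → 1³ + 1³ + 9³ + 8³ = 1243
1243 → 1³ + 2³ + 4³ + 3³ = 100
100 → 1³ + 0³ + 0³ = 1  — reached the fixed point 1.
1 → 1, so 1 is the first repeated value.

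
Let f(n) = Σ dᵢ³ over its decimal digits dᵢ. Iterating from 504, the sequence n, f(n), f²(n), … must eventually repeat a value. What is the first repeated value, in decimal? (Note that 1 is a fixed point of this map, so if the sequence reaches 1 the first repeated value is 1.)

504 → 189
189 → 1242
1242 → 81
81 → 513
513 → 153
153 → 153  — 153 already appeared earlier.

153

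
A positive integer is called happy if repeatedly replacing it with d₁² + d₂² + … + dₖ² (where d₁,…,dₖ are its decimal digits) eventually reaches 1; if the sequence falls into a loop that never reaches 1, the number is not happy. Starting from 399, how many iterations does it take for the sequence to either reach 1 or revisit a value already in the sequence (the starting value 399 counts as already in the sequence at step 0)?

399 → 3² + 9² + 9² = 171
171 → 1² + 7² + 1² = 51
51 → 5² + 1² = 26
26 → 2² + 6² = 40
40 → 4² + 0² = 16
16 → 1² + 6² = 37
37 → 3² + 7² = 58
58 → 5² + 8² = 89
89 → 8² + 9² = 145
145 → 1² + 4² + 5² = 42
42 → 4² + 2² = 20
20 → 2² + 0² = 4
4 → 4² = 16  — 16 repeats.
That took 13 steps.

13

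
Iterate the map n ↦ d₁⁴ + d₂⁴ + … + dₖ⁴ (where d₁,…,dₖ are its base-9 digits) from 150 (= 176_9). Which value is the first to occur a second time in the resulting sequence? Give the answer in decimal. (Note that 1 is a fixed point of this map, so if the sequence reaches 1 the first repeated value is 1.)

722

150 = (1,7,6)_9 → 1⁴ + 7⁴ + 6⁴ = 3698
3698 = (5,0,5,8)_9 → 5⁴ + 0⁴ + 5⁴ + 8⁴ = 5346
5346 = (7,3,0,0)_9 → 7⁴ + 3⁴ + 0⁴ + 0⁴ = 2482
2482 = (3,3,5,7)_9 → 3⁴ + 3⁴ + 5⁴ + 7⁴ = 3188
3188 = (4,3,3,2)_9 → 4⁴ + 3⁴ + 3⁴ + 2⁴ = 434
434 = (5,3,2)_9 → 5⁴ + 3⁴ + 2⁴ = 722
722 = (8,8,2)_9 → 8⁴ + 8⁴ + 2⁴ = 8208
8208 = (1,2,2,3,0)_9 → 1⁴ + 2⁴ + 2⁴ + 3⁴ + 0⁴ = 114
114 = (1,3,6)_9 → 1⁴ + 3⁴ + 6⁴ = 1378
1378 = (1,8,0,1)_9 → 1⁴ + 8⁴ + 0⁴ + 1⁴ = 4098
4098 = (5,5,5,3)_9 → 5⁴ + 5⁴ + 5⁴ + 3⁴ = 1956
1956 = (2,6,1,3)_9 → 2⁴ + 6⁴ + 1⁴ + 3⁴ = 1394
1394 = (1,8,1,8)_9 → 1⁴ + 8⁴ + 1⁴ + 8⁴ = 8194
8194 = (1,2,2,1,4)_9 → 1⁴ + 2⁴ + 2⁴ + 1⁴ + 4⁴ = 290
290 = (3,5,2)_9 → 3⁴ + 5⁴ + 2⁴ = 722  — 722 already appeared earlier.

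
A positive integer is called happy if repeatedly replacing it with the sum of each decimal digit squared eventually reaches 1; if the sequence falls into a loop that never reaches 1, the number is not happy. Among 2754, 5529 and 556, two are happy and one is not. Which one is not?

2754: 2754 → 94 → 97 → 130 → 10 → 1  — reaches 1 (happy)
5529: 5529 → 135 → 35 → 34 → 25 → 29 → 85 → 89 → 145 → 42 → 20 → 4 → 16 → 37 → 58 → 89  — repeats 89 (not happy)
556: 556 → 86 → 100 → 1  — reaches 1 (happy)

5529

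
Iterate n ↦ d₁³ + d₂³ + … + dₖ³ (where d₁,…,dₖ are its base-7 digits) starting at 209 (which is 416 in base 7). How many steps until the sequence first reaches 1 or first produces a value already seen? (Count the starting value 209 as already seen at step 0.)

11

209 = (4,1,6)_7 → 281
281 = (5,5,1)_7 → 251
251 = (5,0,6)_7 → 341
341 = (6,6,5)_7 → 557
557 = (1,4,2,4)_7 → 137
137 = (2,5,4)_7 → 197
197 = (4,0,1)_7 → 65
65 = (1,2,2)_7 → 17
17 = (2,3)_7 → 35
35 = (5,0)_7 → 125
125 = (2,3,6)_7 → 251  — 251 repeats.
That took 11 steps.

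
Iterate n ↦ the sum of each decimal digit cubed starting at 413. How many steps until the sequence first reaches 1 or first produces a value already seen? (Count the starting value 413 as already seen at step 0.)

5

413 → 4³ + 1³ + 3³ = 64 + 1 + 27 = 92
92 → 9³ + 2³ = 729 + 8 = 737
737 → 7³ + 3³ + 7³ = 343 + 27 + 343 = 713
713 → 7³ + 1³ + 3³ = 343 + 1 + 27 = 371
371 → 3³ + 7³ + 1³ = 27 + 343 + 1 = 371  — 371 repeats.
That took 5 steps.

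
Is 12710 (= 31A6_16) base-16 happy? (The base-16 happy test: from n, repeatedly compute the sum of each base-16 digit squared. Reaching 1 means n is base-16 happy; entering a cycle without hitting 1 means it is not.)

not base-16 happy

12710 = (3,1,10,6)_16 → 3² + 1² + 10² + 6² = 146
146 = (9,2)_16 → 9² + 2² = 85
85 = (5,5)_16 → 5² + 5² = 50
50 = (3,2)_16 → 3² + 2² = 13
13 = (13)_16 → 13² = 169
169 = (10,9)_16 → 10² + 9² = 181
181 = (11,5)_16 → 11² + 5² = 146  — 146 already seen; the sequence cycles without reaching 1.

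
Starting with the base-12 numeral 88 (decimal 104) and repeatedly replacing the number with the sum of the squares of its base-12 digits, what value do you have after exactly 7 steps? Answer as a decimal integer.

64

104 = (8,8)_12 → 8² + 8² = 64 + 64 = 128
128 = (10,8)_12 → 10² + 8² = 100 + 64 = 164
164 = (1,1,8)_12 → 1² + 1² + 8² = 1 + 1 + 64 = 66
66 = (5,6)_12 → 5² + 6² = 25 + 36 = 61
61 = (5,1)_12 → 5² + 1² = 25 + 1 = 26
26 = (2,2)_12 → 2² + 2² = 4 + 4 = 8
8 = (8)_12 → 8² = 64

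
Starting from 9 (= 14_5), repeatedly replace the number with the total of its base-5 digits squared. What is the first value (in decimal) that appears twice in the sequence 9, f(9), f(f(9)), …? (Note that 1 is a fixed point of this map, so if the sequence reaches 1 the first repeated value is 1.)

9 = (1,4)_5 → 17
17 = (3,2)_5 → 13
13 = (2,3)_5 → 13  — 13 already appeared earlier.

13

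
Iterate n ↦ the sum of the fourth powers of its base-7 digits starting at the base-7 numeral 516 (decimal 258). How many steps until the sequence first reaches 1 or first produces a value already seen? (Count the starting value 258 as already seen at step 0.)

4

258 = (5,1,6)_7 → 5⁴ + 1⁴ + 6⁴ = 1922
1922 = (5,4,1,4)_7 → 5⁴ + 4⁴ + 1⁴ + 4⁴ = 1138
1138 = (3,2,1,4)_7 → 3⁴ + 2⁴ + 1⁴ + 4⁴ = 354
354 = (1,0,1,4)_7 → 1⁴ + 0⁴ + 1⁴ + 4⁴ = 258  — 258 repeats.
That took 4 steps.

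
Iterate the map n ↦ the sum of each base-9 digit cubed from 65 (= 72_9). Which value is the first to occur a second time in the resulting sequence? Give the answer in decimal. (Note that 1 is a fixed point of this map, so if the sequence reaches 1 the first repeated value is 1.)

65 = (7,2)_9 → 7³ + 2³ = 351
351 = (4,3,0)_9 → 4³ + 3³ + 0³ = 91
91 = (1,1,1)_9 → 1³ + 1³ + 1³ = 3
3 = (3)_9 → 3³ = 27
27 = (3,0)_9 → 3³ + 0³ = 27  — 27 already appeared earlier.

27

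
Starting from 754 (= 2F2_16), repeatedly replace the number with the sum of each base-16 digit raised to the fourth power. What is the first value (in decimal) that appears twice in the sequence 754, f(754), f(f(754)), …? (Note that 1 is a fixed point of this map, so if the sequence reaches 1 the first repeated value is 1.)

47314

754 = (2,15,2)_16 → 2⁴ + 15⁴ + 2⁴ = 16 + 50625 + 16 = 50657
50657 = (12,5,14,1)_16 → 12⁴ + 5⁴ + 14⁴ + 1⁴ = 20736 + 625 + 38416 + 1 = 59778
59778 = (14,9,8,2)_16 → 14⁴ + 9⁴ + 8⁴ + 2⁴ = 38416 + 6561 + 4096 + 16 = 49089
49089 = (11,15,12,1)_16 → 11⁴ + 15⁴ + 12⁴ + 1⁴ = 14641 + 50625 + 20736 + 1 = 86003
86003 = (1,4,15,15,3)_16 → 1⁴ + 4⁴ + 15⁴ + 15⁴ + 3⁴ = 1 + 256 + 50625 + 50625 + 81 = 101588
101588 = (1,8,12,13,4)_16 → 1⁴ + 8⁴ + 12⁴ + 13⁴ + 4⁴ = 1 + 4096 + 20736 + 28561 + 256 = 53650
53650 = (13,1,9,2)_16 → 13⁴ + 1⁴ + 9⁴ + 2⁴ = 28561 + 1 + 6561 + 16 = 35139
35139 = (8,9,4,3)_16 → 8⁴ + 9⁴ + 4⁴ + 3⁴ = 4096 + 6561 + 256 + 81 = 10994
10994 = (2,10,15,2)_16 → 2⁴ + 10⁴ + 15⁴ + 2⁴ = 16 + 10000 + 50625 + 16 = 60657
60657 = (14,12,15,1)_16 → 14⁴ + 12⁴ + 15⁴ + 1⁴ = 38416 + 20736 + 50625 + 1 = 109778
109778 = (1,10,12,13,2)_16 → 1⁴ + 10⁴ + 12⁴ + 13⁴ + 2⁴ = 1 + 10000 + 20736 + 28561 + 16 = 59314
59314 = (14,7,11,2)_16 → 14⁴ + 7⁴ + 11⁴ + 2⁴ = 38416 + 2401 + 14641 + 16 = 55474
55474 = (13,8,11,2)_16 → 13⁴ + 8⁴ + 11⁴ + 2⁴ = 28561 + 4096 + 14641 + 16 = 47314
47314 = (11,8,13,2)_16 → 11⁴ + 8⁴ + 13⁴ + 2⁴ = 14641 + 4096 + 28561 + 16 = 47314  — 47314 already appeared earlier.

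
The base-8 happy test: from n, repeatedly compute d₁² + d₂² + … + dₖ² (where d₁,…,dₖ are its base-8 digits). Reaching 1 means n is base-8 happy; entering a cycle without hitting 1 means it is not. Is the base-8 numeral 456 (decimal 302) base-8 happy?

base-8 happy

302 = (4,5,6)_8 → 4² + 5² + 6² = 77
77 = (1,1,5)_8 → 1² + 1² + 5² = 27
27 = (3,3)_8 → 3² + 3² = 18
18 = (2,2)_8 → 2² + 2² = 8
8 = (1,0)_8 → 1² + 0² = 1  — reached 1.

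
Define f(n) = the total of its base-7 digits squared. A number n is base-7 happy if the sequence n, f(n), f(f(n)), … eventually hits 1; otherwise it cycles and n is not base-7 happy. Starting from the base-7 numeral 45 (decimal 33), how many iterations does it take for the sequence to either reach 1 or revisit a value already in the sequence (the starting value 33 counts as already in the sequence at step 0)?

33 = (4,5)_7 → 4² + 5² = 16 + 25 = 41
41 = (5,6)_7 → 5² + 6² = 25 + 36 = 61
61 = (1,1,5)_7 → 1² + 1² + 5² = 1 + 1 + 25 = 27
27 = (3,6)_7 → 3² + 6² = 9 + 36 = 45
45 = (6,3)_7 → 6² + 3² = 36 + 9 = 45  — 45 repeats.
That took 5 steps.

5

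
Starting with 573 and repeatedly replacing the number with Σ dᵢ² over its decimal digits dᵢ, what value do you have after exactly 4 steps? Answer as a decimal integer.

573 → 5² + 7² + 3² = 25 + 49 + 9 = 83
83 → 8² + 3² = 64 + 9 = 73
73 → 7² + 3² = 49 + 9 = 58
58 → 5² + 8² = 25 + 64 = 89

89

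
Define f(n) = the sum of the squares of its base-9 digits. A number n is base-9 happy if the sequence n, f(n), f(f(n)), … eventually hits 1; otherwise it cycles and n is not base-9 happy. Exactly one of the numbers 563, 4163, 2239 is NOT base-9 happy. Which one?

2239

563: 563 → 125 → 81 → 1  — reaches 1 (base-9 happy)
4163: 4163 → 95 → 27 → 9 → 1  — reaches 1 (base-9 happy)
2239: 2239 → 83 → 5 → 25 → 53 → 89 → 65 → 53  — repeats 53 (not base-9 happy)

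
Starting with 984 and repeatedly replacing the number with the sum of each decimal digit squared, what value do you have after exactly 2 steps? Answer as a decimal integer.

38

984 → 161
161 → 38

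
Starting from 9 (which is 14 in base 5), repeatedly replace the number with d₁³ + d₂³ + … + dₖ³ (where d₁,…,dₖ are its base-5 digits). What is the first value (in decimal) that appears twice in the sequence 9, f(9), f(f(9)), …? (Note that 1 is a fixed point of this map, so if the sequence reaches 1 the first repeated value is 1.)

9

9 = (1,4)_5 → 1³ + 4³ = 65
65 = (2,3,0)_5 → 2³ + 3³ + 0³ = 35
35 = (1,2,0)_5 → 1³ + 2³ + 0³ = 9  — 9 already appeared earlier.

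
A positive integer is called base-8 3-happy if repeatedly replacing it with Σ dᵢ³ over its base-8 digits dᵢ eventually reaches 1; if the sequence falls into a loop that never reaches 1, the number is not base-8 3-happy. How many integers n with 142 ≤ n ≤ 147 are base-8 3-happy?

2

142: 142 → 225 → 92 → 92  — not base-8 3-happy
143: 143 → 352 → 189 → 476 → 434 → 440 → 559 → 469 → 476  — not base-8 3-happy
144: 144 → 16 → 8 → 1  — base-8 3-happy
145: 145 → 17 → 9 → 2 → 8 → 1  — base-8 3-happy
146: 146 → 24 → 27 → 54 → 432 → 432  — not base-8 3-happy
147: 147 → 43 → 152 → 35 → 91 → 55 → 559 → 469 → 476 → 434 → 440 → 559  — not base-8 3-happy
base-8 3-happy: 144, 145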